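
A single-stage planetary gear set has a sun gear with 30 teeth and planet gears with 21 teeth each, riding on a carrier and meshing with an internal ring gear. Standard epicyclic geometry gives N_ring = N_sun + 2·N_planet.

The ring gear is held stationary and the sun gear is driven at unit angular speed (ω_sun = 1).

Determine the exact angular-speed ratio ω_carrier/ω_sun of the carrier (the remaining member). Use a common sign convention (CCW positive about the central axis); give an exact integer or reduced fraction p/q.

5/17

N_ring = 30 + 2·21 = 72
30(ω_s−ω_c) = −72(ω_r−ω_c),  ω_r=0, ω_s=1
30(1−ω_c) = −72(0−ω_c)  ⇒  102ω_c = 30  ⇒  ω_c = 5/17
ω_c/ω_s = 5/17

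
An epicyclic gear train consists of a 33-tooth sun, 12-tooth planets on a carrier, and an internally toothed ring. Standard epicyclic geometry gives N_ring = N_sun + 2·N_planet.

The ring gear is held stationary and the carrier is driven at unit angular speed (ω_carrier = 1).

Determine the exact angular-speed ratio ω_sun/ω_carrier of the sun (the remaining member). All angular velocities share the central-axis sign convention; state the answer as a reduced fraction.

30/11

N_ring = 33 + 2·12 = 57
33(ω_s−ω_c) = −57(ω_r−ω_c),  ω_r=0, ω_c=1
ω_s = 1 − (57/33)(0−1) = 30/11
ω_s/ω_c = 30/11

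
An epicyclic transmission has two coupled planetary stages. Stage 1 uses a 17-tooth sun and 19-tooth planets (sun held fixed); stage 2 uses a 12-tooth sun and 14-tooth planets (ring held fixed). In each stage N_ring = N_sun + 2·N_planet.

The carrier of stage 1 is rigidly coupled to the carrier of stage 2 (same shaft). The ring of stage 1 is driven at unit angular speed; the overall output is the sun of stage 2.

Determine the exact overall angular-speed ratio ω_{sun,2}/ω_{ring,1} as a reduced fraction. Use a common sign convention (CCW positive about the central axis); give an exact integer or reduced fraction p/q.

715/216

Stage 1: N_ring = 17 + 2·19 = 55
Stage 1: 17(ω_s−ω_c) = −55(ω_r−ω_c),  ω_s=0, ω_r=1
Stage 1: 17(0−ω_c) = −55(1−ω_c)  ⇒  72ω_c = 55  ⇒  ω_c = 55/72
  ⇒ ω_c¹/ω_r¹ = 55/72
Stage 2: N_ring = 12 + 2·14 = 40
Stage 2: 12(ω_s−ω_c) = −40(ω_r−ω_c),  ω_r=0, ω_c=1
Stage 2: ω_s = 1 − (40/12)(0−1) = 13/3
  ⇒ ω_s²/ω_c² = 13/3
Coupling ω_c² = ω_c¹ ⇒ overall = 55/72 × 13/3 = 715/216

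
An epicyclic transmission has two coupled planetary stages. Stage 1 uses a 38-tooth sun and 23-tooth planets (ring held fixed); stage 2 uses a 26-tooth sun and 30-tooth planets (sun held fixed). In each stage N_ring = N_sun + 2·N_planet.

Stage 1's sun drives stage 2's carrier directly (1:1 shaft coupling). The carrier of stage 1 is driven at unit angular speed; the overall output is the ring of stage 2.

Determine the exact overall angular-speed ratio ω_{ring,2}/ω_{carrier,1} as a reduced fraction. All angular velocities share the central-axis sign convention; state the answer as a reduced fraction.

Stage 1: N_ring = 38 + 2·23 = 84
Stage 1: 38(ω_s−ω_c) = −84(ω_r−ω_c),  ω_r=0, ω_c=1
Stage 1: ω_s = 1 − (84/38)(0−1) = 61/19
  ⇒ ω_s¹/ω_c¹ = 61/19
Stage 2: N_ring = 26 + 2·30 = 86
Stage 2: 26(ω_s−ω_c) = −86(ω_r−ω_c),  ω_s=0, ω_c=1
Stage 2: ω_r = 1 − (26/86)(0−1) = 56/43
  ⇒ ω_r²/ω_c² = 56/43
Coupling ω_c² = ω_s¹ ⇒ overall = 61/19 × 56/43 = 3416/817

3416/817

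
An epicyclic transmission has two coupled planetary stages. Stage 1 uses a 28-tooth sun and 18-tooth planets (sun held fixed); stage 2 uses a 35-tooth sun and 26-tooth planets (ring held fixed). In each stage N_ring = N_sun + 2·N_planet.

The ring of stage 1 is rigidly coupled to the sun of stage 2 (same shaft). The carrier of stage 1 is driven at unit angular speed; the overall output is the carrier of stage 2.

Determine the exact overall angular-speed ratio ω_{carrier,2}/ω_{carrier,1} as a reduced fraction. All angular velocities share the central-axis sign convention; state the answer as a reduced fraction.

Stage 1: N_ring = 28 + 2·18 = 64
Stage 1: 28(ω_s−ω_c) = −64(ω_r−ω_c),  ω_s=0, ω_c=1
Stage 1: ω_r = 1 − (28/64)(0−1) = 23/16
  ⇒ ω_r¹/ω_c¹ = 23/16
Stage 2: N_ring = 35 + 2·26 = 87
Stage 2: 35(ω_s−ω_c) = −87(ω_r−ω_c),  ω_r=0, ω_s=1
Stage 2: 35(1−ω_c) = −87(0−ω_c)  ⇒  122ω_c = 35  ⇒  ω_c = 35/122
  ⇒ ω_c²/ω_s² = 35/122
Coupling ω_s² = ω_r¹ ⇒ overall = 23/16 × 35/122 = 805/1952

805/1952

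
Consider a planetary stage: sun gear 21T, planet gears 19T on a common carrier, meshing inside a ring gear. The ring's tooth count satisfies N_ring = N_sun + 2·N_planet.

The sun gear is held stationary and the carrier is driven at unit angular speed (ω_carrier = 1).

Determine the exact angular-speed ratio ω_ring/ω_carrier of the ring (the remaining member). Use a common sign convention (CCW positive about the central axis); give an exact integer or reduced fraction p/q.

N_ring = 21 + 2·19 = 59
21(ω_s−ω_c) = −59(ω_r−ω_c),  ω_s=0, ω_c=1
ω_r = 1 − (21/59)(0−1) = 80/59
ω_r/ω_c = 80/59

80/59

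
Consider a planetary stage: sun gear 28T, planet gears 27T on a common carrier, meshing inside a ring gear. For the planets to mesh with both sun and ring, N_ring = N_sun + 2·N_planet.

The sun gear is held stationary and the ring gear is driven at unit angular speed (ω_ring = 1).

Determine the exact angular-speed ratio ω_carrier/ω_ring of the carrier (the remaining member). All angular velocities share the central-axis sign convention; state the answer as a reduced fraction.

41/55

N_ring = 28 + 2·27 = 82
28(ω_s−ω_c) = −82(ω_r−ω_c),  ω_s=0, ω_r=1
28(0−ω_c) = −82(1−ω_c)  ⇒  110ω_c = 82  ⇒  ω_c = 41/55
ω_c/ω_r = 41/55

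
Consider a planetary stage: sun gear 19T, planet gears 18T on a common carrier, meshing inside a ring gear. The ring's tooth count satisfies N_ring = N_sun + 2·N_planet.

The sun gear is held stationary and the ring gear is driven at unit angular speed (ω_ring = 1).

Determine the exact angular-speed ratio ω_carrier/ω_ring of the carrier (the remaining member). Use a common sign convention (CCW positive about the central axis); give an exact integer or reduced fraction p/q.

55/74

N_ring = 19 + 2·18 = 55
19(ω_s−ω_c) = −55(ω_r−ω_c),  ω_s=0, ω_r=1
19(0−ω_c) = −55(1−ω_c)  ⇒  74ω_c = 55  ⇒  ω_c = 55/74
ω_c/ω_r = 55/74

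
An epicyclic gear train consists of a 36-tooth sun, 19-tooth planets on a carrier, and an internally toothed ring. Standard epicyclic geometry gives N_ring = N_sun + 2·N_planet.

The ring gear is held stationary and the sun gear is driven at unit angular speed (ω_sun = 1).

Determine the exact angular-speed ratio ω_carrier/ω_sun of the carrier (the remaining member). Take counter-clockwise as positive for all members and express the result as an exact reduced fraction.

18/55

N_ring = 36 + 2·19 = 74
36(ω_s−ω_c) = −74(ω_r−ω_c),  ω_r=0, ω_s=1
36(1−ω_c) = −74(0−ω_c)  ⇒  110ω_c = 36  ⇒  ω_c = 18/55
ω_c/ω_s = 18/55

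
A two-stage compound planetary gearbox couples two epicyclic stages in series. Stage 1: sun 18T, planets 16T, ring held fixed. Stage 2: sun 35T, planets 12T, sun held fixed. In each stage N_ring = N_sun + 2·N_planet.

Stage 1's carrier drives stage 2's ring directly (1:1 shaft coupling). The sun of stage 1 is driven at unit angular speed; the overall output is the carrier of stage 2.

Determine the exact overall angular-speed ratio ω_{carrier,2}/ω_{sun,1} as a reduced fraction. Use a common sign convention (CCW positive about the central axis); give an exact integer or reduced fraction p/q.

Stage 1: N_ring = 18 + 2·16 = 50
Stage 1: 18(ω_s−ω_c) = −50(ω_r−ω_c),  ω_r=0, ω_s=1
Stage 1: 18(1−ω_c) = −50(0−ω_c)  ⇒  68ω_c = 18  ⇒  ω_c = 9/34
  ⇒ ω_c¹/ω_s¹ = 9/34
Stage 2: N_ring = 35 + 2·12 = 59
Stage 2: 35(ω_s−ω_c) = −59(ω_r−ω_c),  ω_s=0, ω_r=1
Stage 2: 35(0−ω_c) = −59(1−ω_c)  ⇒  94ω_c = 59  ⇒  ω_c = 59/94
  ⇒ ω_c²/ω_r² = 59/94
Coupling ω_r² = ω_c¹ ⇒ overall = 9/34 × 59/94 = 531/3196

531/3196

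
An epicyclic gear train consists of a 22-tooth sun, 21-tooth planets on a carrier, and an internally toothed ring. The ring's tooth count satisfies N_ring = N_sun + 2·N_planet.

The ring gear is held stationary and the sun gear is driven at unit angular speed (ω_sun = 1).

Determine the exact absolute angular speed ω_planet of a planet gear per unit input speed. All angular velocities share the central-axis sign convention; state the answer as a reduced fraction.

N_ring = 22 + 2·21 = 64
22(ω_s−ω_c) = −64(ω_r−ω_c),  ω_r=0, ω_s=1
22(1−ω_c) = −64(0−ω_c)  ⇒  86ω_c = 22  ⇒  ω_c = 11/43
sun–planet: 22·(1−11/43) = −21·(ω_p−ω_c)  ⇒  ω_p−ω_c = −(22/21)·(32/43) = -704/903
ω_p = 11/43 − 704/903 = -11/21

-11/21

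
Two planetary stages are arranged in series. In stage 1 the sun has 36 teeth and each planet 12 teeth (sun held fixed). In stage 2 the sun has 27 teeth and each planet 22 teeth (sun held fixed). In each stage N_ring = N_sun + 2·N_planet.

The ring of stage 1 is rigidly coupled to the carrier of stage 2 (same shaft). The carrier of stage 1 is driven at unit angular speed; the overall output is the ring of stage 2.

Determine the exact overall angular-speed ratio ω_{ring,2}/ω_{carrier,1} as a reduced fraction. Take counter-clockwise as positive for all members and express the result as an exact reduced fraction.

784/355

Stage 1: N_ring = 36 + 2·12 = 60
Stage 1: 36(ω_s−ω_c) = −60(ω_r−ω_c),  ω_s=0, ω_c=1
Stage 1: ω_r = 1 − (36/60)(0−1) = 8/5
  ⇒ ω_r¹/ω_c¹ = 8/5
Stage 2: N_ring = 27 + 2·22 = 71
Stage 2: 27(ω_s−ω_c) = −71(ω_r−ω_c),  ω_s=0, ω_c=1
Stage 2: ω_r = 1 − (27/71)(0−1) = 98/71
  ⇒ ω_r²/ω_c² = 98/71
Coupling ω_c² = ω_r¹ ⇒ overall = 8/5 × 98/71 = 784/355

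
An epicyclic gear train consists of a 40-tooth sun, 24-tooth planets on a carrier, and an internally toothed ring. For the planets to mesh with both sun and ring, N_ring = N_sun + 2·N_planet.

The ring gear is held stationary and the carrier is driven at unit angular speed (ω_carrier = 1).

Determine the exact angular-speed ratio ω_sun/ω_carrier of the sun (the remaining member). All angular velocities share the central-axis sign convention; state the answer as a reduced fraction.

16/5

N_ring = 40 + 2·24 = 88
40(ω_s−ω_c) = −88(ω_r−ω_c),  ω_r=0, ω_c=1
ω_s = 1 − (88/40)(0−1) = 16/5
ω_s/ω_c = 16/5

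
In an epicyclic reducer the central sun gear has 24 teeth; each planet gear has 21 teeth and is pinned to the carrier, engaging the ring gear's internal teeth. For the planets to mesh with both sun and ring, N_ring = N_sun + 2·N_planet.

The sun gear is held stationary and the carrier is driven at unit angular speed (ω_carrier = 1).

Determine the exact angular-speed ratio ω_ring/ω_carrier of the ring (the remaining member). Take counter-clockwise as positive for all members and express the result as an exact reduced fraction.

15/11

N_ring = 24 + 2·21 = 66
24(ω_s−ω_c) = −66(ω_r−ω_c),  ω_s=0, ω_c=1
ω_r = 1 − (24/66)(0−1) = 15/11
ω_r/ω_c = 15/11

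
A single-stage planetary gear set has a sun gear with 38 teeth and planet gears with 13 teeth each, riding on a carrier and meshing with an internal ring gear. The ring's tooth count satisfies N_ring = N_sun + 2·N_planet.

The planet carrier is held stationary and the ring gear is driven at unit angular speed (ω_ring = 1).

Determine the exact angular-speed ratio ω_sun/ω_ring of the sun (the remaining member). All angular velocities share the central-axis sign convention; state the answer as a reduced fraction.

N_ring = 38 + 2·13 = 64
38(ω_s−ω_c) = −64(ω_r−ω_c),  ω_c=0, ω_r=1
ω_s = 0 − (64/38)(1−0) = -32/19
ω_s/ω_r = -32/19

-32/19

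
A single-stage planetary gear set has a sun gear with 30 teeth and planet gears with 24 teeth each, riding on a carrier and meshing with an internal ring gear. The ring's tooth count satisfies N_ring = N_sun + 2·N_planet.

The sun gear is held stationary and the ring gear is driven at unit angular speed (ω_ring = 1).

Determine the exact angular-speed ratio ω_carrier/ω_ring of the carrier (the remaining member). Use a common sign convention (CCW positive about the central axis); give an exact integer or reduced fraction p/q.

N_ring = 30 + 2·24 = 78
30(ω_s−ω_c) = −78(ω_r−ω_c),  ω_s=0, ω_r=1
30(0−ω_c) = −78(1−ω_c)  ⇒  108ω_c = 78  ⇒  ω_c = 13/18
ω_c/ω_r = 13/18

13/18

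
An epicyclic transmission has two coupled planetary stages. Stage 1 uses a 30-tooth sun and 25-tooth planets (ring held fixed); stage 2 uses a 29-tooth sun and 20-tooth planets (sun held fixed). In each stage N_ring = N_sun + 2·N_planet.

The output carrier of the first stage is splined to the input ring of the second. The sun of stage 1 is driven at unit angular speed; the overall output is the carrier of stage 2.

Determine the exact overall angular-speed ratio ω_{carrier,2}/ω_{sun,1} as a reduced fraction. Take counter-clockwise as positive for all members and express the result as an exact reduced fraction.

Stage 1: N_ring = 30 + 2·25 = 80
Stage 1: 30(ω_s−ω_c) = −80(ω_r−ω_c),  ω_r=0, ω_s=1
Stage 1: 30(1−ω_c) = −80(0−ω_c)  ⇒  110ω_c = 30  ⇒  ω_c = 3/11
  ⇒ ω_c¹/ω_s¹ = 3/11
Stage 2: N_ring = 29 + 2·20 = 69
Stage 2: 29(ω_s−ω_c) = −69(ω_r−ω_c),  ω_s=0, ω_r=1
Stage 2: 29(0−ω_c) = −69(1−ω_c)  ⇒  98ω_c = 69  ⇒  ω_c = 69/98
  ⇒ ω_c²/ω_r² = 69/98
Coupling ω_r² = ω_c¹ ⇒ overall = 3/11 × 69/98 = 207/1078

207/1078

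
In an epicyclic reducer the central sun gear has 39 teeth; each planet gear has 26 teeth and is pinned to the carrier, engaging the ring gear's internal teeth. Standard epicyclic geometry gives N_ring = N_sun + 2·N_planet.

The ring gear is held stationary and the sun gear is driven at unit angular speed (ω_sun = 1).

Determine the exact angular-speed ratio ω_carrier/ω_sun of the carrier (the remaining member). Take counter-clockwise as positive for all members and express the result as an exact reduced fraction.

3/10

N_ring = 39 + 2·26 = 91
39(ω_s−ω_c) = −91(ω_r−ω_c),  ω_r=0, ω_s=1
39(1−ω_c) = −91(0−ω_c)  ⇒  130ω_c = 39  ⇒  ω_c = 3/10
ω_c/ω_s = 3/10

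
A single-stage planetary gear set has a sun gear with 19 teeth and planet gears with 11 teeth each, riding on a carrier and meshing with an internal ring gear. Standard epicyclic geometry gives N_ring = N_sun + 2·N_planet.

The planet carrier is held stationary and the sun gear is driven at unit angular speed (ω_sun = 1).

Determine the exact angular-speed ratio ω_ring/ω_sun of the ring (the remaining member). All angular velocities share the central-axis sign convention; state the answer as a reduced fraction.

N_ring = 19 + 2·11 = 41
19(ω_s−ω_c) = −41(ω_r−ω_c),  ω_c=0, ω_s=1
ω_r = 0 − (19/41)(1−0) = -19/41
ω_r/ω_s = -19/41

-19/41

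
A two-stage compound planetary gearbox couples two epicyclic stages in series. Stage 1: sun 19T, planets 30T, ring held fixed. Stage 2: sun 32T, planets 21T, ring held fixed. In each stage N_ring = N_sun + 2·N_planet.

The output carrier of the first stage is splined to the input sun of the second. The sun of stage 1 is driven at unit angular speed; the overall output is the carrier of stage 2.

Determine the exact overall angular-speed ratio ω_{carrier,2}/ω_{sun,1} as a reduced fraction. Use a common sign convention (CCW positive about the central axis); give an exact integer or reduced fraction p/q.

Stage 1: N_ring = 19 + 2·30 = 79
Stage 1: 19(ω_s−ω_c) = −79(ω_r−ω_c),  ω_r=0, ω_s=1
Stage 1: 19(1−ω_c) = −79(0−ω_c)  ⇒  98ω_c = 19  ⇒  ω_c = 19/98
  ⇒ ω_c¹/ω_s¹ = 19/98
Stage 2: N_ring = 32 + 2·21 = 74
Stage 2: 32(ω_s−ω_c) = −74(ω_r−ω_c),  ω_r=0, ω_s=1
Stage 2: 32(1−ω_c) = −74(0−ω_c)  ⇒  106ω_c = 32  ⇒  ω_c = 16/53
  ⇒ ω_c²/ω_s² = 16/53
Coupling ω_s² = ω_c¹ ⇒ overall = 19/98 × 16/53 = 152/2597

152/2597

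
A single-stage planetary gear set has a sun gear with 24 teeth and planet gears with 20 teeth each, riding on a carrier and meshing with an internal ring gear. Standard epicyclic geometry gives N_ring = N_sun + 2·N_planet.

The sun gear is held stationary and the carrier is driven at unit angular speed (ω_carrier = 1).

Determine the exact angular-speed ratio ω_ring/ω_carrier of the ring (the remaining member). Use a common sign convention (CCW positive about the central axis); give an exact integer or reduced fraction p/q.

N_ring = 24 + 2·20 = 64
24(ω_s−ω_c) = −64(ω_r−ω_c),  ω_s=0, ω_c=1
ω_r = 1 − (24/64)(0−1) = 11/8
ω_r/ω_c = 11/8

11/8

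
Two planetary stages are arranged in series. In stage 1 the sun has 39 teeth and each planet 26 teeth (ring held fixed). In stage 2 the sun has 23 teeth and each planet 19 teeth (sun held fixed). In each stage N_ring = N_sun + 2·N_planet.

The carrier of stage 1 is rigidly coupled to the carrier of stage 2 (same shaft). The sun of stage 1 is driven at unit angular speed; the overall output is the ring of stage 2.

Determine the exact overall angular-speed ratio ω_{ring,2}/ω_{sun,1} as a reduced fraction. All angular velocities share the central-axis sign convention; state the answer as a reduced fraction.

Stage 1: N_ring = 39 + 2·26 = 91
Stage 1: 39(ω_s−ω_c) = −91(ω_r−ω_c),  ω_r=0, ω_s=1
Stage 1: 39(1−ω_c) = −91(0−ω_c)  ⇒  130ω_c = 39  ⇒  ω_c = 3/10
  ⇒ ω_c¹/ω_s¹ = 3/10
Stage 2: N_ring = 23 + 2·19 = 61
Stage 2: 23(ω_s−ω_c) = −61(ω_r−ω_c),  ω_s=0, ω_c=1
Stage 2: ω_r = 1 − (23/61)(0−1) = 84/61
  ⇒ ω_r²/ω_c² = 84/61
Coupling ω_c² = ω_c¹ ⇒ overall = 3/10 × 84/61 = 126/305

126/305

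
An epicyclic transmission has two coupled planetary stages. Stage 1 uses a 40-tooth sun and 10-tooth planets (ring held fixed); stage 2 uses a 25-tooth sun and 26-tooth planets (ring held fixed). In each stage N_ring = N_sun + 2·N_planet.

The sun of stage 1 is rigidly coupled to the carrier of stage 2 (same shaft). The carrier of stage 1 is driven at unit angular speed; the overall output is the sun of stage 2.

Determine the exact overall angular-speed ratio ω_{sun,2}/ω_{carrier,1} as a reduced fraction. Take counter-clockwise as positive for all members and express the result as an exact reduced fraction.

51/5

Stage 1: N_ring = 40 + 2·10 = 60
Stage 1: 40(ω_s−ω_c) = −60(ω_r−ω_c),  ω_r=0, ω_c=1
Stage 1: ω_s = 1 − (60/40)(0−1) = 5/2
  ⇒ ω_s¹/ω_c¹ = 5/2
Stage 2: N_ring = 25 + 2·26 = 77
Stage 2: 25(ω_s−ω_c) = −77(ω_r−ω_c),  ω_r=0, ω_c=1
Stage 2: ω_s = 1 − (77/25)(0−1) = 102/25
  ⇒ ω_s²/ω_c² = 102/25
Coupling ω_c² = ω_s¹ ⇒ overall = 5/2 × 102/25 = 51/5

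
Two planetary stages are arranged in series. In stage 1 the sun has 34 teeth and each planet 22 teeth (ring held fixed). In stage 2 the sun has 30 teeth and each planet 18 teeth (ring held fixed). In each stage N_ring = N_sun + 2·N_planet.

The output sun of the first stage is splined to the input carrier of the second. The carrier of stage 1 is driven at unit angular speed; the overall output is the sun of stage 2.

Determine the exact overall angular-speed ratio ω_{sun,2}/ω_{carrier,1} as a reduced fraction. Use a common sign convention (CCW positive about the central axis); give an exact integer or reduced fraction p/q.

Stage 1: N_ring = 34 + 2·22 = 78
Stage 1: 34(ω_s−ω_c) = −78(ω_r−ω_c),  ω_r=0, ω_c=1
Stage 1: ω_s = 1 − (78/34)(0−1) = 56/17
  ⇒ ω_s¹/ω_c¹ = 56/17
Stage 2: N_ring = 30 + 2·18 = 66
Stage 2: 30(ω_s−ω_c) = −66(ω_r−ω_c),  ω_r=0, ω_c=1
Stage 2: ω_s = 1 − (66/30)(0−1) = 16/5
  ⇒ ω_s²/ω_c² = 16/5
Coupling ω_c² = ω_s¹ ⇒ overall = 56/17 × 16/5 = 896/85

896/85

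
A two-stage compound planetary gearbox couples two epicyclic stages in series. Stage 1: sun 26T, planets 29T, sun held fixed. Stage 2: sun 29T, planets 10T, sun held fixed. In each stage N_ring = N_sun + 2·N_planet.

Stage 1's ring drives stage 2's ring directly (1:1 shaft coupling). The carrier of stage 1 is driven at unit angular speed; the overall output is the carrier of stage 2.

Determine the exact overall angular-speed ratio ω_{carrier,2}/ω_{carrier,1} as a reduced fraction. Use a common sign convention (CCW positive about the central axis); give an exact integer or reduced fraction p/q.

385/468

Stage 1: N_ring = 26 + 2·29 = 84
Stage 1: 26(ω_s−ω_c) = −84(ω_r−ω_c),  ω_s=0, ω_c=1
Stage 1: ω_r = 1 − (26/84)(0−1) = 55/42
  ⇒ ω_r¹/ω_c¹ = 55/42
Stage 2: N_ring = 29 + 2·10 = 49
Stage 2: 29(ω_s−ω_c) = −49(ω_r−ω_c),  ω_s=0, ω_r=1
Stage 2: 29(0−ω_c) = −49(1−ω_c)  ⇒  78ω_c = 49  ⇒  ω_c = 49/78
  ⇒ ω_c²/ω_r² = 49/78
Coupling ω_r² = ω_r¹ ⇒ overall = 55/42 × 49/78 = 385/468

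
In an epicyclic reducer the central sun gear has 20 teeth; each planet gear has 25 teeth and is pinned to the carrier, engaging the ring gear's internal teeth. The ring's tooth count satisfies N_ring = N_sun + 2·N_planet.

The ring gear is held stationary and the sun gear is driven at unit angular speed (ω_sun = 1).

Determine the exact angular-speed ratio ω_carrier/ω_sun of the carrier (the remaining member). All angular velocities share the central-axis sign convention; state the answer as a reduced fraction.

N_ring = 20 + 2·25 = 70
20(ω_s−ω_c) = −70(ω_r−ω_c),  ω_r=0, ω_s=1
20(1−ω_c) = −70(0−ω_c)  ⇒  90ω_c = 20  ⇒  ω_c = 2/9
ω_c/ω_s = 2/9

2/9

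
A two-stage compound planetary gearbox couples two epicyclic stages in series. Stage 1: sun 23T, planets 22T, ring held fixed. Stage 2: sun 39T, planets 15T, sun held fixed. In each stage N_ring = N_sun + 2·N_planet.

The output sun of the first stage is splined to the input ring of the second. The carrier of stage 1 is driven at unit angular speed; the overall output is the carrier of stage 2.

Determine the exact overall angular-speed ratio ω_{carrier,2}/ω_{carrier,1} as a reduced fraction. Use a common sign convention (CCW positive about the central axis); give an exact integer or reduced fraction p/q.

5/2

Stage 1: N_ring = 23 + 2·22 = 67
Stage 1: 23(ω_s−ω_c) = −67(ω_r−ω_c),  ω_r=0, ω_c=1
Stage 1: ω_s = 1 − (67/23)(0−1) = 90/23
  ⇒ ω_s¹/ω_c¹ = 90/23
Stage 2: N_ring = 39 + 2·15 = 69
Stage 2: 39(ω_s−ω_c) = −69(ω_r−ω_c),  ω_s=0, ω_r=1
Stage 2: 39(0−ω_c) = −69(1−ω_c)  ⇒  108ω_c = 69  ⇒  ω_c = 23/36
  ⇒ ω_c²/ω_r² = 23/36
Coupling ω_r² = ω_s¹ ⇒ overall = 90/23 × 23/36 = 5/2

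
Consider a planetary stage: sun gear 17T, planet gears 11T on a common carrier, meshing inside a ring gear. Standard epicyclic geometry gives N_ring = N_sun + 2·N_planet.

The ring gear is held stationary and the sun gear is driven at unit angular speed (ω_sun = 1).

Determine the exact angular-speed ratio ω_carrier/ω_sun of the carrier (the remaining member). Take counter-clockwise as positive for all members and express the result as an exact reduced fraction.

17/56

N_ring = 17 + 2·11 = 39
17(ω_s−ω_c) = −39(ω_r−ω_c),  ω_r=0, ω_s=1
17(1−ω_c) = −39(0−ω_c)  ⇒  56ω_c = 17  ⇒  ω_c = 17/56
ω_c/ω_s = 17/56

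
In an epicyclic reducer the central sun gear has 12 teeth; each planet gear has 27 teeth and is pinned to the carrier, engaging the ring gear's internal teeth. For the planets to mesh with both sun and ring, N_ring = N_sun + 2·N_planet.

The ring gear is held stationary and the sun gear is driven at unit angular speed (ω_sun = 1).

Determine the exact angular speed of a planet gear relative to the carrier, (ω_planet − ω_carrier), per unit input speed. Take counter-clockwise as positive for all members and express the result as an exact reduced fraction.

N_ring = 12 + 2·27 = 66
12(ω_s−ω_c) = −66(ω_r−ω_c),  ω_r=0, ω_s=1
12(1−ω_c) = −66(0−ω_c)  ⇒  78ω_c = 12  ⇒  ω_c = 2/13
sun–planet: 12·(1−2/13) = −27·(ω_p−ω_c)  ⇒  ω_p−ω_c = −(12/27)·(11/13) = -44/117

-44/117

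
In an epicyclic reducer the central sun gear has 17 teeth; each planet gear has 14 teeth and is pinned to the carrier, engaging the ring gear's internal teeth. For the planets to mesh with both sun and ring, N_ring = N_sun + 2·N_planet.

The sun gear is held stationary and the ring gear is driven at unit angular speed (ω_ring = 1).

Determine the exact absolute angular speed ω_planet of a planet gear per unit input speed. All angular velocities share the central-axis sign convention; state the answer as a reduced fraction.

N_ring = 17 + 2·14 = 45
17(ω_s−ω_c) = −45(ω_r−ω_c),  ω_s=0, ω_r=1
17(0−ω_c) = −45(1−ω_c)  ⇒  62ω_c = 45  ⇒  ω_c = 45/62
sun–planet: 17·(0−45/62) = −14·(ω_p−ω_c)  ⇒  ω_p−ω_c = −(17/14)·(-45/62) = 765/868
ω_p = 45/62 + 765/868 = 45/28

45/28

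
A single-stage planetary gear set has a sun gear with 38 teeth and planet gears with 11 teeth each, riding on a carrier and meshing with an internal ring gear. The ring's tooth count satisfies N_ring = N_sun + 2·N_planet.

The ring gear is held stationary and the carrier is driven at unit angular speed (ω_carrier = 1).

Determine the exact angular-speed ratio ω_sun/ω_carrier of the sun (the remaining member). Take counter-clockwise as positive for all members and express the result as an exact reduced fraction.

N_ring = 38 + 2·11 = 60
38(ω_s−ω_c) = −60(ω_r−ω_c),  ω_r=0, ω_c=1
ω_s = 1 − (60/38)(0−1) = 49/19
ω_s/ω_c = 49/19

49/19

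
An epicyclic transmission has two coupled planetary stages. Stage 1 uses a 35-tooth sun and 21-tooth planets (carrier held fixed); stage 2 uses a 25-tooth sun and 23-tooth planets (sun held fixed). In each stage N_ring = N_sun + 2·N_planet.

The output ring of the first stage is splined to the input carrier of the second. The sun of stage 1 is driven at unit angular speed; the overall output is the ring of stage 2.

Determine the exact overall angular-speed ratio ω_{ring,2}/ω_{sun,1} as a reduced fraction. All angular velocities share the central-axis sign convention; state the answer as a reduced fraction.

-480/781

Stage 1: N_ring = 35 + 2·21 = 77
Stage 1: 35(ω_s−ω_c) = −77(ω_r−ω_c),  ω_c=0, ω_s=1
Stage 1: ω_r = 0 − (35/77)(1−0) = -5/11
  ⇒ ω_r¹/ω_s¹ = -5/11
Stage 2: N_ring = 25 + 2·23 = 71
Stage 2: 25(ω_s−ω_c) = −71(ω_r−ω_c),  ω_s=0, ω_c=1
Stage 2: ω_r = 1 − (25/71)(0−1) = 96/71
  ⇒ ω_r²/ω_c² = 96/71
Coupling ω_c² = ω_r¹ ⇒ overall = -5/11 × 96/71 = -480/781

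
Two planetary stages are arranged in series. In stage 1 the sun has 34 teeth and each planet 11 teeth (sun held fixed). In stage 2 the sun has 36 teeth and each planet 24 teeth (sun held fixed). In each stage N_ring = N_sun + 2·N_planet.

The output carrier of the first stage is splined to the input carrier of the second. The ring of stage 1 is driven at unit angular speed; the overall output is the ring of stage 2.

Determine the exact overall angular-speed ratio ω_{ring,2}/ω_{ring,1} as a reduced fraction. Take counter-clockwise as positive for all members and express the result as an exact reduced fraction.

Stage 1: N_ring = 34 + 2·11 = 56
Stage 1: 34(ω_s−ω_c) = −56(ω_r−ω_c),  ω_s=0, ω_r=1
Stage 1: 34(0−ω_c) = −56(1−ω_c)  ⇒  90ω_c = 56  ⇒  ω_c = 28/45
  ⇒ ω_c¹/ω_r¹ = 28/45
Stage 2: N_ring = 36 + 2·24 = 84
Stage 2: 36(ω_s−ω_c) = −84(ω_r−ω_c),  ω_s=0, ω_c=1
Stage 2: ω_r = 1 − (36/84)(0−1) = 10/7
  ⇒ ω_r²/ω_c² = 10/7
Coupling ω_c² = ω_c¹ ⇒ overall = 28/45 × 10/7 = 8/9

8/9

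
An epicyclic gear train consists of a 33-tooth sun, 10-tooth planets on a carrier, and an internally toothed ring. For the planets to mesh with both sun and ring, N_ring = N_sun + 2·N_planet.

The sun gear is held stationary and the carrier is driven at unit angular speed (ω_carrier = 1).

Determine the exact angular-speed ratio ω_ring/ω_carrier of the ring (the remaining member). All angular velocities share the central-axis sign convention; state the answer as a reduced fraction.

N_ring = 33 + 2·10 = 53
33(ω_s−ω_c) = −53(ω_r−ω_c),  ω_s=0, ω_c=1
ω_r = 1 − (33/53)(0−1) = 86/53
ω_r/ω_c = 86/53

86/53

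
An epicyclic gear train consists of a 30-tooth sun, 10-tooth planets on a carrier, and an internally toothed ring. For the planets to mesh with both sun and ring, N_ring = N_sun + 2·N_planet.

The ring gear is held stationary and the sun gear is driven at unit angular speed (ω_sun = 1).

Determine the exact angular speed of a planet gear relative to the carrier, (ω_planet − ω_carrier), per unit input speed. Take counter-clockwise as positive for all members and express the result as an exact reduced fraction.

N_ring = 30 + 2·10 = 50
30(ω_s−ω_c) = −50(ω_r−ω_c),  ω_r=0, ω_s=1
30(1−ω_c) = −50(0−ω_c)  ⇒  80ω_c = 30  ⇒  ω_c = 3/8
sun–planet: 30·(1−3/8) = −10·(ω_p−ω_c)  ⇒  ω_p−ω_c = −(30/10)·(5/8) = -15/8

-15/8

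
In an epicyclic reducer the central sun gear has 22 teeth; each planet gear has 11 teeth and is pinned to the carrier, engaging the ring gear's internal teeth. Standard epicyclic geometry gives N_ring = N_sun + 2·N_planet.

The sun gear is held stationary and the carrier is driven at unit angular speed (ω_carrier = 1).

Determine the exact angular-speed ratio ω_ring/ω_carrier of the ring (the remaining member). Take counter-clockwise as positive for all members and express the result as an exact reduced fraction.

N_ring = 22 + 2·11 = 44
22(ω_s−ω_c) = −44(ω_r−ω_c),  ω_s=0, ω_c=1
ω_r = 1 − (22/44)(0−1) = 3/2
ω_r/ω_c = 3/2

3/2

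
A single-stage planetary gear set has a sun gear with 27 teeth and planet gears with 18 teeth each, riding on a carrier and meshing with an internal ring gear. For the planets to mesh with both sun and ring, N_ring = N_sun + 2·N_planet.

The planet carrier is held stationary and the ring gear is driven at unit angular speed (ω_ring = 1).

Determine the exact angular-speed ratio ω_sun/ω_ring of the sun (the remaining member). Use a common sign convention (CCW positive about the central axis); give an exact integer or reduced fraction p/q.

N_ring = 27 + 2·18 = 63
27(ω_s−ω_c) = −63(ω_r−ω_c),  ω_c=0, ω_r=1
ω_s = 0 − (63/27)(1−0) = -7/3
ω_s/ω_r = -7/3

-7/3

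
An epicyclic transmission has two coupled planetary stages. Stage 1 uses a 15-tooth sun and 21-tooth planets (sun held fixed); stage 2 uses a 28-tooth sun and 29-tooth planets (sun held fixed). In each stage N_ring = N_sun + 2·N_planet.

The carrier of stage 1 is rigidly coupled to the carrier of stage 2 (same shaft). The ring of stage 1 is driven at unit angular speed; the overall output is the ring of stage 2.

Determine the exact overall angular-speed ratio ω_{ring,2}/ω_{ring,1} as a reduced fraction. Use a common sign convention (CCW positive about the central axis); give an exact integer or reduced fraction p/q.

361/344

Stage 1: N_ring = 15 + 2·21 = 57
Stage 1: 15(ω_s−ω_c) = −57(ω_r−ω_c),  ω_s=0, ω_r=1
Stage 1: 15(0−ω_c) = −57(1−ω_c)  ⇒  72ω_c = 57  ⇒  ω_c = 19/24
  ⇒ ω_c¹/ω_r¹ = 19/24
Stage 2: N_ring = 28 + 2·29 = 86
Stage 2: 28(ω_s−ω_c) = −86(ω_r−ω_c),  ω_s=0, ω_c=1
Stage 2: ω_r = 1 − (28/86)(0−1) = 57/43
  ⇒ ω_r²/ω_c² = 57/43
Coupling ω_c² = ω_c¹ ⇒ overall = 19/24 × 57/43 = 361/344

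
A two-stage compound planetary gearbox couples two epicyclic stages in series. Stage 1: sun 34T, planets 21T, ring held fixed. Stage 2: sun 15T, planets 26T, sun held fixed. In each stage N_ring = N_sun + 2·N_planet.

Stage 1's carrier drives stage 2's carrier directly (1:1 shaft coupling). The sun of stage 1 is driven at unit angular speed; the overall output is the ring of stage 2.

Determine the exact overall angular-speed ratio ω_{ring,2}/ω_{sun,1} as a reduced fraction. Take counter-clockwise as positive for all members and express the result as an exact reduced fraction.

Stage 1: N_ring = 34 + 2·21 = 76
Stage 1: 34(ω_s−ω_c) = −76(ω_r−ω_c),  ω_r=0, ω_s=1
Stage 1: 34(1−ω_c) = −76(0−ω_c)  ⇒  110ω_c = 34  ⇒  ω_c = 17/55
  ⇒ ω_c¹/ω_s¹ = 17/55
Stage 2: N_ring = 15 + 2·26 = 67
Stage 2: 15(ω_s−ω_c) = −67(ω_r−ω_c),  ω_s=0, ω_c=1
Stage 2: ω_r = 1 − (15/67)(0−1) = 82/67
  ⇒ ω_r²/ω_c² = 82/67
Coupling ω_c² = ω_c¹ ⇒ overall = 17/55 × 82/67 = 1394/3685

1394/3685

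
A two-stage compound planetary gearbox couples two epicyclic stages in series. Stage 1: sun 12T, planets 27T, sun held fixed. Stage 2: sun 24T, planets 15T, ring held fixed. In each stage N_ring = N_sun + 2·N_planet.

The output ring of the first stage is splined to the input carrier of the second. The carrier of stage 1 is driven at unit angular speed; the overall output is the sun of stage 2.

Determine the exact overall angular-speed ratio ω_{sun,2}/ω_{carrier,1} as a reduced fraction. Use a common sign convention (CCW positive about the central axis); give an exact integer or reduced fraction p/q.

169/44

Stage 1: N_ring = 12 + 2·27 = 66
Stage 1: 12(ω_s−ω_c) = −66(ω_r−ω_c),  ω_s=0, ω_c=1
Stage 1: ω_r = 1 − (12/66)(0−1) = 13/11
  ⇒ ω_r¹/ω_c¹ = 13/11
Stage 2: N_ring = 24 + 2·15 = 54
Stage 2: 24(ω_s−ω_c) = −54(ω_r−ω_c),  ω_r=0, ω_c=1
Stage 2: ω_s = 1 − (54/24)(0−1) = 13/4
  ⇒ ω_s²/ω_c² = 13/4
Coupling ω_c² = ω_r¹ ⇒ overall = 13/11 × 13/4 = 169/44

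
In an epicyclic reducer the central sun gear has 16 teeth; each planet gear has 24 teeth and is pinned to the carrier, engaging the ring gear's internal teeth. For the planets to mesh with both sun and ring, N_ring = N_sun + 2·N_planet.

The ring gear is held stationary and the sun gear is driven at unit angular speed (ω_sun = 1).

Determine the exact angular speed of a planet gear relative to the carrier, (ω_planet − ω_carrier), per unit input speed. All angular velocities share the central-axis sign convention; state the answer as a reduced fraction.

N_ring = 16 + 2·24 = 64
16(ω_s−ω_c) = −64(ω_r−ω_c),  ω_r=0, ω_s=1
16(1−ω_c) = −64(0−ω_c)  ⇒  80ω_c = 16  ⇒  ω_c = 1/5
sun–planet: 16·(1−1/5) = −24·(ω_p−ω_c)  ⇒  ω_p−ω_c = −(16/24)·(4/5) = -8/15

-8/15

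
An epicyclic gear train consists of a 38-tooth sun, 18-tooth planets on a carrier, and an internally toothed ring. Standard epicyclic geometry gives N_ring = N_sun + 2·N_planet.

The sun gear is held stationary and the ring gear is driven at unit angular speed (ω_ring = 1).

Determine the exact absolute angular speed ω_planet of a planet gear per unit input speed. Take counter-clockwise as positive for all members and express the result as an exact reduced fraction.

N_ring = 38 + 2·18 = 74
38(ω_s−ω_c) = −74(ω_r−ω_c),  ω_s=0, ω_r=1
38(0−ω_c) = −74(1−ω_c)  ⇒  112ω_c = 74  ⇒  ω_c = 37/56
sun–planet: 38·(0−37/56) = −18·(ω_p−ω_c)  ⇒  ω_p−ω_c = −(38/18)·(-37/56) = 703/504
ω_p = 37/56 + 703/504 = 37/18

37/18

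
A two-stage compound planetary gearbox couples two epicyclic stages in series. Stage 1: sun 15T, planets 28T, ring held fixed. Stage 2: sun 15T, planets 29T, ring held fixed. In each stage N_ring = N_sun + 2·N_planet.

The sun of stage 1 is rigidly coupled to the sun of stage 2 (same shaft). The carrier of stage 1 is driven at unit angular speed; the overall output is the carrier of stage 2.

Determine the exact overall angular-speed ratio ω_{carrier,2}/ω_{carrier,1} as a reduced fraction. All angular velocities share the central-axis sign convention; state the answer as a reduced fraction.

43/44

Stage 1: N_ring = 15 + 2·28 = 71
Stage 1: 15(ω_s−ω_c) = −71(ω_r−ω_c),  ω_r=0, ω_c=1
Stage 1: ω_s = 1 − (71/15)(0−1) = 86/15
  ⇒ ω_s¹/ω_c¹ = 86/15
Stage 2: N_ring = 15 + 2·29 = 73
Stage 2: 15(ω_s−ω_c) = −73(ω_r−ω_c),  ω_r=0, ω_s=1
Stage 2: 15(1−ω_c) = −73(0−ω_c)  ⇒  88ω_c = 15  ⇒  ω_c = 15/88
  ⇒ ω_c²/ω_s² = 15/88
Coupling ω_s² = ω_s¹ ⇒ overall = 86/15 × 15/88 = 43/44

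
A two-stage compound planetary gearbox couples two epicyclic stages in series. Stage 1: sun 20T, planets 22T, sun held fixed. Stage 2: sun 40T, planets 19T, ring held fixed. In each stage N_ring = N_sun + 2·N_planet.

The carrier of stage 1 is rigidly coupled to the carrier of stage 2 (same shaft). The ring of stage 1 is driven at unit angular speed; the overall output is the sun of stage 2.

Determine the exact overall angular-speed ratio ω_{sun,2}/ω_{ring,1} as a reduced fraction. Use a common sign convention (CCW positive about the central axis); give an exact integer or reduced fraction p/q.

236/105

Stage 1: N_ring = 20 + 2·22 = 64
Stage 1: 20(ω_s−ω_c) = −64(ω_r−ω_c),  ω_s=0, ω_r=1
Stage 1: 20(0−ω_c) = −64(1−ω_c)  ⇒  84ω_c = 64  ⇒  ω_c = 16/21
  ⇒ ω_c¹/ω_r¹ = 16/21
Stage 2: N_ring = 40 + 2·19 = 78
Stage 2: 40(ω_s−ω_c) = −78(ω_r−ω_c),  ω_r=0, ω_c=1
Stage 2: ω_s = 1 − (78/40)(0−1) = 59/20
  ⇒ ω_s²/ω_c² = 59/20
Coupling ω_c² = ω_c¹ ⇒ overall = 16/21 × 59/20 = 236/105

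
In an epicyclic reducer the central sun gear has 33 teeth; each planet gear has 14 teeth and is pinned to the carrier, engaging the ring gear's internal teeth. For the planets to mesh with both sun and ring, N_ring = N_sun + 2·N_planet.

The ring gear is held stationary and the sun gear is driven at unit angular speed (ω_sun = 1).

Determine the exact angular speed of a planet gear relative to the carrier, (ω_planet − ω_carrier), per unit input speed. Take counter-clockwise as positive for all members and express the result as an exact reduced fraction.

N_ring = 33 + 2·14 = 61
33(ω_s−ω_c) = −61(ω_r−ω_c),  ω_r=0, ω_s=1
33(1−ω_c) = −61(0−ω_c)  ⇒  94ω_c = 33  ⇒  ω_c = 33/94
sun–planet: 33·(1−33/94) = −14·(ω_p−ω_c)  ⇒  ω_p−ω_c = −(33/14)·(61/94) = -2013/1316

-2013/1316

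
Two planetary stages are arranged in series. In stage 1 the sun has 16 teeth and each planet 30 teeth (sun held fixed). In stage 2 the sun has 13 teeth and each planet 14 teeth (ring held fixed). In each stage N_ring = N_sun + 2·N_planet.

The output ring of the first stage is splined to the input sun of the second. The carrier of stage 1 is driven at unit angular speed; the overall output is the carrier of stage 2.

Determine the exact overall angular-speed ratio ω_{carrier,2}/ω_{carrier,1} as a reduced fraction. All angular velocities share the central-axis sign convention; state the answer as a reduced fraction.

Stage 1: N_ring = 16 + 2·30 = 76
Stage 1: 16(ω_s−ω_c) = −76(ω_r−ω_c),  ω_s=0, ω_c=1
Stage 1: ω_r = 1 − (16/76)(0−1) = 23/19
  ⇒ ω_r¹/ω_c¹ = 23/19
Stage 2: N_ring = 13 + 2·14 = 41
Stage 2: 13(ω_s−ω_c) = −41(ω_r−ω_c),  ω_r=0, ω_s=1
Stage 2: 13(1−ω_c) = −41(0−ω_c)  ⇒  54ω_c = 13  ⇒  ω_c = 13/54
  ⇒ ω_c²/ω_s² = 13/54
Coupling ω_s² = ω_r¹ ⇒ overall = 23/19 × 13/54 = 299/1026

299/1026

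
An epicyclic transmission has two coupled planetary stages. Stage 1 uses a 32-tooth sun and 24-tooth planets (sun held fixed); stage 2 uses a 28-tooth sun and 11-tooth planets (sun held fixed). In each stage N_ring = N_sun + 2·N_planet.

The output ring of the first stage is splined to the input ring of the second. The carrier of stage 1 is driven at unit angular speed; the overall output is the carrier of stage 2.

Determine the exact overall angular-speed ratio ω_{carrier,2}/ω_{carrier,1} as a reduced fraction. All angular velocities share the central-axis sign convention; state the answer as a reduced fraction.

35/39

Stage 1: N_ring = 32 + 2·24 = 80
Stage 1: 32(ω_s−ω_c) = −80(ω_r−ω_c),  ω_s=0, ω_c=1
Stage 1: ω_r = 1 − (32/80)(0−1) = 7/5
  ⇒ ω_r¹/ω_c¹ = 7/5
Stage 2: N_ring = 28 + 2·11 = 50
Stage 2: 28(ω_s−ω_c) = −50(ω_r−ω_c),  ω_s=0, ω_r=1
Stage 2: 28(0−ω_c) = −50(1−ω_c)  ⇒  78ω_c = 50  ⇒  ω_c = 25/39
  ⇒ ω_c²/ω_r² = 25/39
Coupling ω_r² = ω_r¹ ⇒ overall = 7/5 × 25/39 = 35/39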